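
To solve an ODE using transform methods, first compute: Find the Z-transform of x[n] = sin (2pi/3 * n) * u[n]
Z{sin(w0 * n) * u[n]}=z * sin(w0)/(z^2-2z * cos(w0)+1)
With w0=2pi/3: X(z)=z * sin(2pi/3)/(z^2-2z * cos(2pi/3)+1)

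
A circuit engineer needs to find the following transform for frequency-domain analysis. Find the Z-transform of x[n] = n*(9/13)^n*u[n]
Using the property Z{n*a^n*u[n]} = az/(z-a)^2
With a = 9/13: X(z) = (9/13)z/(z - 9/13)^2, |z| > 9/13

Answer: (9/13)z/(z - 9/13)^2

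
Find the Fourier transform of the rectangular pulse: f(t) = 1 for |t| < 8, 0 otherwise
F(omega)=integral from -8 to 8 of e^(-j*omega*t) dt
=2*sin(8*omega)/omega=16*sinc(8*omega/pi)

Answer: 2*sin(8*omega)/omega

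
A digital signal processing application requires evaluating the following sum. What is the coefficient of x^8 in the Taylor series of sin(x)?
sin(x) has only odd powers. Coefficient of x^8=0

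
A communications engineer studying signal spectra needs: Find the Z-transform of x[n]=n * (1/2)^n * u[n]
Using the property Z{n * a^n * u[n]} = az/(z-a)^2
With a = 1/2: X(z) = (1/2)z/(z - 1/2)^2, |z| > 1/2

Answer: (1/2)z/(z - 1/2)^2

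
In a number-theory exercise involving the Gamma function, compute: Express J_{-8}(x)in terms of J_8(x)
For integer n: J_{-n}(x) = (-1)^n J_n(x)
With n = 8: J_{-8}(x) = (-1)^8 J_8(x) = J_8(x)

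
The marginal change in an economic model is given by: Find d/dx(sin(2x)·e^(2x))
Product rule: (fg)'=f'g + fg'
f=sin(2x), f'=2·cos(2x)
g=e^(2x), g'=2·e^(2x)

Answer: 2·cos(2x)·e^(2x) + 2·sin(2x)·e^(2x)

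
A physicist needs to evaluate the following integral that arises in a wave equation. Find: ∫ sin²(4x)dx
Using identity sin²(u) = (1 - cos(2u))/2:
∫ (1 - cos(8x))/2 dx = x/2 - sin(8x)/16+C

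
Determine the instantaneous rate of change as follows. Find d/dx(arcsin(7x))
d/dx[arcsin(u)] = u'/√(1-u²), u = 7x, u' = 7

Answer: 7/√(1 - 49x²)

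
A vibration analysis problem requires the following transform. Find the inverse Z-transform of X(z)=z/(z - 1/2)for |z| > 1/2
Standard pair: z/(z-a) <-> a^n * u[n] for causal signals
With a = 1/2: x[n] = (1/2)^n * u[n]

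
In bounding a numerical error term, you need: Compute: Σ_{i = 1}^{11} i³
Using formula: Σ i^3 = [n(n + 1)/2]² = [11·12/2]² = 4356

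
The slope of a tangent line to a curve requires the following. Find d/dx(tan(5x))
Chain rule: d/dx[tan(u)] = sec²(u)·u' where u = 5x
u' = 5

Answer: 5·sec²(5x)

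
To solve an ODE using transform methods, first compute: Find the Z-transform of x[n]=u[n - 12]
Using the time-shift property: Z{u[n-12]}=z^(-12) * z/(z-1)
=z^(-11)/(z-1)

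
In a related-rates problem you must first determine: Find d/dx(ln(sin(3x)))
Chain rule: d/dx[ln(u)] = u'/u where u = sin(3x)
u' = 3cos(3x)

Answer: (3cos(3x))/(sin(3x))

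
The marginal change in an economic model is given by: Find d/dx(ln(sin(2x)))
Chain rule: d/dx[ln(u)]=u'/u where u=sin(2x)
u'=2cos(2x)

Answer: (2cos(2x))/(sin(2x))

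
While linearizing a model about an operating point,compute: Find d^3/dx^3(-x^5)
Apply power rule 3 times:
d^1: -5x^4
d^2: -20x^3
d^3: -60x^2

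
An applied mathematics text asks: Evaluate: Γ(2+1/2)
Γ(n+1/2) = (2n)!√π/(4^n·n!)
= 24√π/(16·2) = (3/4)·√π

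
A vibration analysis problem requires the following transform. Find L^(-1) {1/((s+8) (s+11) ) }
Partial fractions: 1/((s + 8)(s + 11)) = A/(s + 8) + B/(s + 11)
Cover-up: A = 1/(s + 11)|_{s = -8} = 1/3; B = 1/(s + 8)|_{s = -11} = -1/3
L^(-1) = (1/3)e^(-8t) - (1/3)e^(-11t)

Answer: (1/3)(e^(-8t) - e^(-11t))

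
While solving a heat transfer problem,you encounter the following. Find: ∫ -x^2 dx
Using power rule: ∫ -x^2 dx = -1/3 x^3 + C = (-1/3)x^3 + C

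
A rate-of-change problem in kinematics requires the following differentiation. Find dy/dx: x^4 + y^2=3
Differentiate: 4x^3+2y·(dy/dx)=0
dy/dx=-4x^3/(2y)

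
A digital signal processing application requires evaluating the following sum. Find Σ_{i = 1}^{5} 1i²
=1·n(n+1)(2n+1)/6=1·5·6·11/6=55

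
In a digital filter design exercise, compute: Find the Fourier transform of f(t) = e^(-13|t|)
Using the standard pair: F{e^(-a|t|)} = 2a/(a^2 + omega^2)
With a = 13: F(omega) = 26/(169 + omega^2)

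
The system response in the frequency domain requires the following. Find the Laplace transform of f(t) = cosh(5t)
L{cosh(at)} = s/(s²-a²)
L{cosh(5t)} = s/(s²-25)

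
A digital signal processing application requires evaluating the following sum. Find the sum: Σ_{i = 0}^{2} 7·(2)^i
Geometric series: S=a(1 - r^n)/(1 - r)
a=7, r=2, n=3
S=7(1 - 8)/-1=49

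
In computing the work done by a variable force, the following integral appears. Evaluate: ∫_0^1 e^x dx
Antiderivative: e^x
Evaluate: (e^1-1)

Answer: e^1-1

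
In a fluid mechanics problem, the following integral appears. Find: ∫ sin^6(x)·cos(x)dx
Let u = sin(x), du = cos(x) dx
∫ u^6 du = u^7/7+C

Answer: sin^7(x)/7+C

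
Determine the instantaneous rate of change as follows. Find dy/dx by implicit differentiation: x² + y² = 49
Differentiate both sides: 2x + 2y·(dy/dx) = 0
Solve: dy/dx = -2x/(2y) = -x/y

Answer: dy/dx = -x/y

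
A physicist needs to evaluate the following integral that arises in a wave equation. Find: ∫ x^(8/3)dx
Power rule: ∫ x^(8/3) dx=x^(11/3)/(11/3) + C

Answer: (3/11)·x^(11/3) + C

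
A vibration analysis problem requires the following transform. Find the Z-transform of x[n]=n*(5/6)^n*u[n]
Using the property Z{n * a^n * u[n]}=az/(z-a)^2
With a=5/6: X(z)=(5/6)z/(z - 5/6)^2, |z| > 5/6

Answer: (5/6)z/(z - 5/6)^2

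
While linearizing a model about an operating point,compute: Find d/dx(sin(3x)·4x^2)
Product rule: (fg)'=f'g + fg'
f=sin(3x), f'=3·cos(3x)
g=4x^2, g'=8x

Answer: 12·cos(3x)·x^2 + 8·sin(3x)·x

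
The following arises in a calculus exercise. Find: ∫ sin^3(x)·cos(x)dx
Let u=sin(x), du=cos(x) dx
∫ u^3 du=u^4/4+C

Answer: sin^4(x)/4+C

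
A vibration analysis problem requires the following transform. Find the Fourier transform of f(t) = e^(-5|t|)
Using the standard pair: F{e^(-a|t|)} = 2a/(a^2 + omega^2)
With a = 5: F(omega) = 10/(25 + omega^2)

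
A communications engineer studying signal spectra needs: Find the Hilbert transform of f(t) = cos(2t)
The Hilbert transform shifts each frequency component by -pi/2.
H{cos(wt)}=sin(wt)
With w=2: H{cos(2t)}=sin(2t)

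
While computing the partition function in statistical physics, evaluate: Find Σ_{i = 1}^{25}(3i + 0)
=3·Σ i + 0·25=3·325 + 0=975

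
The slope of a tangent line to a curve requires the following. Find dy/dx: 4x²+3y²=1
Differentiate: 8x+6y·(dy/dx) = 0
dy/dx = -8x/(6y) = -(4/3)·(x/y)

Answer: dy/dx = -(4/3)·(x/y)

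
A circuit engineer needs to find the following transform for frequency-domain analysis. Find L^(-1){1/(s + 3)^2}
L^(-1){1/(s-a)^n}=t^(n-1)·e^(at)/(n-1)!
Here a=-3, n=2: t^1·e^(-3t)/1

Answer: t·e^(-3t)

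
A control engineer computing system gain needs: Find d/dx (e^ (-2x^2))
Chain rule: d/dx[e^u]=e^u · u' where u=-2x^2
u'=-4x

Answer: -4x·e^(-2x^2)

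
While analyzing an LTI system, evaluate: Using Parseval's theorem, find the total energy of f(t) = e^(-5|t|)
Parseval's theorem: E = integral |f(t)|^2 dt = (1/2pi) integral |F(omega)|^2 domega
E = integral_{-inf}^{inf} e^(-10|t|) dt = 2 * integral_0^inf e^(-10t) dt = 2/(2 * 5) = 1/5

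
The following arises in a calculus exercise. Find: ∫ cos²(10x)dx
Using identity cos²(u)=(1 + cos(2u))/2:
∫ (1 + cos(20x))/2 dx=x/2 + sin(20x)/40 + C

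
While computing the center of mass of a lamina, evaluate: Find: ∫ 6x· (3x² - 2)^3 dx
Let u=3x² - 2, du=6x dx
∫ u^3 du=u^4/4 + C

Answer: (3x² - 2)^4/4 + C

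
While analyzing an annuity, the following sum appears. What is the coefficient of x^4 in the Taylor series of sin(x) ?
sin(x) has only odd powers. Coefficient of x^4=0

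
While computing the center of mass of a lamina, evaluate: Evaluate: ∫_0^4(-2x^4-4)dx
Step 1: Find antiderivative F(x)=(-2/5)x^5-4x
Step 2: F(4) - F(0)=-2128/5 - (0)=-2128/5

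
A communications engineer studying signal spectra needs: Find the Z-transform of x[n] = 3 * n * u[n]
Z{n*u[n]} = z/(z-1)^2
By linearity: Z{3*n*u[n]} = 3z/(z-1)^2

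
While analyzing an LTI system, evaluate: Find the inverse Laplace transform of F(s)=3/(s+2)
L^(-1){3/(s-a)}=c·e^(at)
Here a=-2, c=3

Answer: 3e^(-2t)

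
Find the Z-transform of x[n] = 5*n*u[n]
Z{n * u[n]}=z/(z-1)^2
By linearity: Z{5 * n * u[n]}=5z/(z-1)^2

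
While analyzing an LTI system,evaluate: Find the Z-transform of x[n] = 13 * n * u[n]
Z{n * u[n]} = z/(z-1)^2
By linearity: Z{13 * n * u[n]} = 13z/(z-1)^2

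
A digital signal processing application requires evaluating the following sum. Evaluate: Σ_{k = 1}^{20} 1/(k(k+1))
Partial fractions: 1/(k(k + 1)) = 1/k - 1/(k + 1)
Telescoping sum: 1(1 - 1/21) = 1·20/21

Answer: 20/21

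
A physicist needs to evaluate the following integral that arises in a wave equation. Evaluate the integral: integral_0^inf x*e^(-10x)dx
This is a Gamma integral. Substitute u = 10x (du = 10 dx):
integral_0^inf x*e^(-10x) dx = (1/10^2) integral_0^inf u^1*e^(-u) du
= Gamma(2)/10^2 = 1!/10^2 = 1/100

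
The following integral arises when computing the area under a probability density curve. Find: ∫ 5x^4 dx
Using power rule: ∫ 5x^4 dx = 5/5 x^5 + C = x^5 + C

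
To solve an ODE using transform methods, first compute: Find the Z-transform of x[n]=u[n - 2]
Using the time-shift property: Z{u[n-2]} = z^(-2)*z/(z-1)
= z^(-1)/(z-1)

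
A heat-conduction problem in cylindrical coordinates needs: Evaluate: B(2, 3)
B(x,y) = Γ(x)Γ(y)/Γ(x+y) = (x-1)!(y-1)!/(x+y-1)!
B(2,3) = 1!·2!/4! = 1/12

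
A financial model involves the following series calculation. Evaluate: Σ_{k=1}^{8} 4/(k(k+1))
Partial fractions: 4/(k(k+1)) = 4/k - 4/(k+1)
Telescoping sum: 4(1-1/9) = 4·8/9

Answer: 32/9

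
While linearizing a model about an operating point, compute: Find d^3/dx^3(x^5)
Apply power rule 3 times:
d^1: 5x^4
d^2: 20x^3
d^3: 60x^2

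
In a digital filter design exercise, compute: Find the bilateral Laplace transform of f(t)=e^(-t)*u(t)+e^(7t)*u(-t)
For e^(-t) * u(t): L=1/(s+1), Re(s) > -1
For e^(7t) * u(-t): L=-1/(s-7), Re(s) < 7
Combined: F(s)=1/(s+1)-1/(s-7), -1 < Re(s) < 7

Answer: 1/(s+1)-1/(s-7), ROC: -1 < Re(s) < 7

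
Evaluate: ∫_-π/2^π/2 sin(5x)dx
Antiderivative: -cos(5x)/5
Evaluate at bounds: [-cos(5·π/2)/5] - [-cos(5·-π/2)/5]
= (-(0) + (0))/5 = 0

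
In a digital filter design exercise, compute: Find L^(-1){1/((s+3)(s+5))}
Partial fractions: 1/((s+3)(s+5))=A/(s+3)+B/(s+5)
Cover-up: A=1/(s+5)|_{s=-3}=1/2; B=1/(s+3)|_{s=-5}=-1/2
L^(-1)=(1/2)e^(-3t) - (1/2)e^(-5t)

Answer: (1/2)(e^(-3t) - e^(-5t))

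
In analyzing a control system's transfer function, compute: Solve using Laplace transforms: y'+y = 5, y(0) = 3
Take L of both sides: sY(s) - 3 + Y(s) = 5/s
Y(s)(s + 1) = 5/s + 3
Y(s) = 5/(s(s + 1)) + 3/(s + 1)
Partial fractions: 5/(s(s + 1)) = 5/s - 5/(s + 1)
So Y(s) = 5/s - 2/(s + 1)
Inverse transform (L^(-1){1/s} = 1, L^(-1){1/(s + 1)} = e^(-t)):

Answer: y(t) = 5 - 2·e^(-t)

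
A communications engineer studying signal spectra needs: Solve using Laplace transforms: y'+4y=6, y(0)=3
Take L of both sides: sY(s)-3+4Y(s) = 6/s
Y(s)(s+4) = 6/s+3
Y(s) = 6/(s(s+4))+3/(s+4)
Partial fractions: 6/(s(s+4)) = (3/2)/s - (3/2)/(s+4)
So Y(s) = (3/2)/s+(3/2)/(s+4)
Inverse transform (L^(-1){1/s} = 1, L^(-1){1/(s+4)} = e^(-4t)):

Answer: y(t) = 3/2+(3/2)·e^(-4t)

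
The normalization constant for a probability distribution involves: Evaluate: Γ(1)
Γ(n)=(n-1)! for positive integers
Γ(1)=0!=1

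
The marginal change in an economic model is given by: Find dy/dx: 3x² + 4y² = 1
Differentiate: 6x+8y·(dy/dx) = 0
dy/dx = -6x/(8y) = -(3/4)·(x/y)

Answer: dy/dx = -(3/4)·(x/y)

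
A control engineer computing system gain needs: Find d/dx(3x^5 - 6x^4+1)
Power rule: d/dx(ax^n) = n·a·x^(n-1)
Term by term: 15·x^4 - 24·x^3

Answer: 15x^4 - 24x^3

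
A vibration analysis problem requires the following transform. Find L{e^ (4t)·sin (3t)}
First shifting: L{e^(at)f(t)} = F(s-a)
L{sin(3t)} = 3/(s² + 9)
Shift: 3/((s-4)² + 9)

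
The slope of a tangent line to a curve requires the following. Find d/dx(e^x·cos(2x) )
Product rule: (fg)'=f'g + fg'
f=e^x, f'=e^x
g=cos(2x), g'=-2·sin(2x)

Answer: e^x·cos(2x) - 2·e^x·sin(2x)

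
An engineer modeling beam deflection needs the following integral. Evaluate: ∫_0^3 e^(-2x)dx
Antiderivative: (1/(-2))e^(-2x)
Evaluate: (1/(-2))(e^-6-1)

Answer: (e^-6-1)/(-2)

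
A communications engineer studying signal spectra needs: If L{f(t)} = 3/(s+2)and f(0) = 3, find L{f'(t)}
L{f'(t)}=s·F(s) - f(0)=3s/(s+2)-3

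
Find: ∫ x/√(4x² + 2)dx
Let u = 4x² + 2, du = 8x dx
∫ (1/8)·u^(-1/2) du = √u/4 + C

Answer: √(4x² + 2)/4 + C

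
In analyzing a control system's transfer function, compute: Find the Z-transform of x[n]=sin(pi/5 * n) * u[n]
Z{sin(w0*n)*u[n]}=z*sin(w0)/(z^2 - 2z*cos(w0) + 1)
With w0=pi/5: X(z)=z*sin(pi/5)/(z^2 - 2z*cos(pi/5) + 1)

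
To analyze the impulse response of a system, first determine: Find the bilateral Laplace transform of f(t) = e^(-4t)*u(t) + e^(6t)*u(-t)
For e^(-4t)*u(t): L = 1/(s + 4), Re(s) > -4
For e^(6t)*u(-t): L = -1/(s-6), Re(s) < 6
Combined: F(s) = 1/(s + 4) - 1/(s-6), -4 < Re(s) < 6

Answer: 1/(s + 4) - 1/(s-6), ROC: -4 < Re(s) < 6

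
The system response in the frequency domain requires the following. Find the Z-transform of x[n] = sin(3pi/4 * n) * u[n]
Z{sin(w0 * n) * u[n]} = z * sin(w0)/(z^2-2z * cos(w0)+1)
With w0 = 3pi/4: X(z) = z * sin(3pi/4)/(z^2-2z * cos(3pi/4)+1)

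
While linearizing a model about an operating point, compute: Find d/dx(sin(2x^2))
Chain rule: d/dx[sin(u)] = cos(u)·u' where u = 2x^2
u' = 4x

Answer: 4x·cos(2x^2)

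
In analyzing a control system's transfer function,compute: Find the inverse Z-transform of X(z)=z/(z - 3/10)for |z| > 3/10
Standard pair: z/(z-a) <-> a^n * u[n] for causal signals
With a = 3/10: x[n] = (3/10)^n * u[n]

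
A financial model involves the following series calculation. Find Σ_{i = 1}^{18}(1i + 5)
= 1·Σ i+5·18 = 1·171+90 = 261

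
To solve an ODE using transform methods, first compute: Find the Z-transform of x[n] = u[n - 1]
Using the time-shift property: Z{u[n-1]}=z^(-1) * z/(z-1)
=z^(0)/(z-1)

Answer: 1/(z-1)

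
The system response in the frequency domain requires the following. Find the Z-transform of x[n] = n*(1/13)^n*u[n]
Using the property Z{n * a^n * u[n]} = az/(z-a)^2
With a = 1/13: X(z) = (1/13)z/(z - 1/13)^2, |z| > 1/13

Answer: (1/13)z/(z - 1/13)^2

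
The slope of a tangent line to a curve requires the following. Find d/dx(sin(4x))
Chain rule: d/dx[sin(u)]=cos(u)·u' where u=4x
u'=4

Answer: 4·cos(4x)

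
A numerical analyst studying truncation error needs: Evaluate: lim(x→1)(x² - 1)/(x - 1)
Factor: (x² - 1)=(x-1)(x + 1)
Cancel (x-1): lim(x→1) (x + 1)=2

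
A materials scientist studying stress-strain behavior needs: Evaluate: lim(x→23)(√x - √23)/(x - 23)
Multiply by conjugate (√x + √23)/(√x + √23):
= (x - 23)/((x - 23)(√x + √23)) = 1/(√x + √23)
As x → 23: 1/(2√23)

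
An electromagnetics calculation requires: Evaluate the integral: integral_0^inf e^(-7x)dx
integral_0^inf e^(-7x) dx=[-1/7*e^(-7x)]_0^inf
=0 - (-1/7)=1/7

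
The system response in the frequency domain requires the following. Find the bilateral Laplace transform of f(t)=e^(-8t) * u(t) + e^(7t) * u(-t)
For e^(-8t) * u(t): L = 1/(s+8), Re(s) > -8
For e^(7t) * u(-t): L = -1/(s-7), Re(s) < 7
Combined: F(s) = 1/(s+8)-1/(s-7), -8 < Re(s) < 7

Answer: 1/(s+8)-1/(s-7), ROC: -8 < Re(s) < 7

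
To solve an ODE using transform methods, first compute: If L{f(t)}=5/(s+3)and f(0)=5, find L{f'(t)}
L{f'(t)} = s·F(s) - f(0) = 5s/(s+3)-5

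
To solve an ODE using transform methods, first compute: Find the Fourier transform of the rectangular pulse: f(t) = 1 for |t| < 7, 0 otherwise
F(omega) = integral from -7 to 7 of e^(-j*omega*t) dt
= 2*sin(7*omega)/omega = 14*sinc(7*omega/pi)

Answer: 2*sin(7*omega)/omega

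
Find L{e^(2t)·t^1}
First shifting: L{e^(at)f(t)} = F(s-a)
L{t^1} = 1/s^2
Shift s → s-2: 1/(s-2)^2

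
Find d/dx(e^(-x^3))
Chain rule: d/dx[e^u]=e^u · u' where u=-x^3
u'=-3x^2

Answer: -3x^2·e^(-x^3)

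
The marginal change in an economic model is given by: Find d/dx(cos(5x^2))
Chain rule: d/dx[cos(u)]=-sin(u)·u' where u=5x^2
u'=10x

Answer: -10x·sin(5x^2)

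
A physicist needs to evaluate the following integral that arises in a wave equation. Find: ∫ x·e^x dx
Integration by parts: u = x, dv = e^x dx
du = dx, v = e^x
= x·e^x - ∫ e^x dx
= x·e^x - e^x+C

Answer: e^x(x - 1)+C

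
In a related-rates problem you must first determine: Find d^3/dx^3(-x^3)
Apply power rule 3 times:
d^1: -3x^2
d^2: -6x
d^3: -6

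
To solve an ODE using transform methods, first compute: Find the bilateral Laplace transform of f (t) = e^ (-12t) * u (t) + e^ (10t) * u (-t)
For e^(-12t)*u(t): L=1/(s+12), Re(s) > -12
For e^(10t)*u(-t): L=-1/(s-10), Re(s) < 10
Combined: F(s)=1/(s+12)-1/(s-10), -12 < Re(s) < 10

Answer: 1/(s+12)-1/(s-10), ROC: -12 < Re(s) < 10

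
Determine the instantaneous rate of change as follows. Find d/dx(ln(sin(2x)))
Chain rule: d/dx[ln(u)] = u'/u where u = sin(2x)
u' = 2cos(2x)

Answer: (2cos(2x))/(sin(2x))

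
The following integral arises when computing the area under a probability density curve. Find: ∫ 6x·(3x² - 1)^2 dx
Let u=3x² - 1, du=6x dx
∫ u^2 du=u^3/3+C

Answer: (3x² - 1)^3/3+C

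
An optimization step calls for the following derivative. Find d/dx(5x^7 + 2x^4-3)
Power rule: d/dx(ax^n)=n·a·x^(n-1)
Term by term: 35·x^6+8·x^3

Answer: 35x^6+8x^3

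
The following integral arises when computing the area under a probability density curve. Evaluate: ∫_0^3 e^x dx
Antiderivative: e^x
Evaluate: (e^3-1)

Answer: e^3-1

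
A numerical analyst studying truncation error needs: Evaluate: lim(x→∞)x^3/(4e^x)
Apply L'Hôpital 3 times (∞/∞ each time):
Eventually get 3!/(4e^x) → 0

Answer: 0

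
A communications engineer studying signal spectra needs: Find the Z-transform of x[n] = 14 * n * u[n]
Z{n * u[n]}=z/(z-1)^2
By linearity: Z{14 * n * u[n]}=14z/(z-1)^2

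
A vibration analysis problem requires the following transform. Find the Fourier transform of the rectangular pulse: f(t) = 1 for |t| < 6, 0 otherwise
F(omega)=integral from -6 to 6 of e^(-j*omega*t) dt
=2*sin(6*omega)/omega=12*sinc(6*omega/pi)

Answer: 2*sin(6*omega)/omega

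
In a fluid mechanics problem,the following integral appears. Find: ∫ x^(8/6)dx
Power rule: ∫ x^(4/3) dx=x^(7/3)/(7/3) + C

Answer: (3/7)·x^(7/3) + C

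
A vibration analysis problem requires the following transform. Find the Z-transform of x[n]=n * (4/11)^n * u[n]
Using the property Z{n*a^n*u[n]} = az/(z-a)^2
With a = 4/11: X(z) = (4/11)z/(z - 4/11)^2, |z| > 4/11

Answer: (4/11)z/(z - 4/11)^2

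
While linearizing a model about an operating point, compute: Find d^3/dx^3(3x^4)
Apply power rule 3 times:
d^1: 12x^3
d^2: 36x^2
d^3: 72x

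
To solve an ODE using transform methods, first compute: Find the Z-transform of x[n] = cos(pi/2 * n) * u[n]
Z{cos(w0 * n) * u[n]} = z(z - cos(w0))/(z^2-2z * cos(w0)+1)
With w0 = pi/2: X(z) = z(z - cos(pi/2))/(z^2-2z * cos(pi/2)+1)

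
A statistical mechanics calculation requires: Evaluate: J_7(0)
J_n(0) = 0 for all n > 0 (Bessel function of first kind)
J_7(0) = 0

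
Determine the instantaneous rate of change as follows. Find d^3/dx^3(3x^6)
Apply power rule 3 times:
d^1: 18x^5
d^2: 90x^4
d^3: 360x^3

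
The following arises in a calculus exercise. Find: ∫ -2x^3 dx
Using power rule: ∫ -2x^3 dx = -2/4 x^4+C = (-1/2)x^4+C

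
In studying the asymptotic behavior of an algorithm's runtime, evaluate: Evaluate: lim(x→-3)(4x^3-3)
Polynomial is continuous, so substitute x=-3:
4·(-3)^3-3=-111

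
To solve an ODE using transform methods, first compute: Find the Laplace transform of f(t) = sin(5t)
L{sin(wt)} = w/(s² + w²)
L{sin(5t)} = 5/(s² + 25)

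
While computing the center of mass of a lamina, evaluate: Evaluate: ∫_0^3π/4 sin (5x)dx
Antiderivative: -cos(5x)/5
Evaluate at bounds: [-cos(5·3π/4)/5] - [-cos(5·0)/5]
= (-(√2/2) + (1))/5 = 1/5 - √2/10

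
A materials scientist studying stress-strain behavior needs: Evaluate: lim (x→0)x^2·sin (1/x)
Squeeze theorem: -|x^2| ≤ x^2·sin(1/x) ≤ |x^2|
Since x^2 → 0 as x → 0, by squeeze theorem the limit is 0

Answer: 0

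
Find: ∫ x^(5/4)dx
Power rule: ∫ x^(5/4) dx=x^(9/4)/(9/4)+C

Answer: (4/9)·x^(9/4)+C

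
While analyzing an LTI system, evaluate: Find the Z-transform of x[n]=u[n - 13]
Using the time-shift property: Z{u[n-13]} = z^(-13) * z/(z-1)
= z^(-12)/(z-1)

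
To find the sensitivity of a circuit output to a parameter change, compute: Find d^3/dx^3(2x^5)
Apply power rule 3 times:
d^1: 10x^4
d^2: 40x^3
d^3: 120x^2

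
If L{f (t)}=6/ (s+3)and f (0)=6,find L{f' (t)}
L{f'(t)} = s·F(s) - f(0) = 6s/(s + 3) - 6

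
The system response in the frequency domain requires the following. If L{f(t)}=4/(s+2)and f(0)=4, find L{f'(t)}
L{f'(t)} = s·F(s) - f(0) = 4s/(s + 2) - 4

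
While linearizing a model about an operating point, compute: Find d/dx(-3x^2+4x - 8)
Power rule: d/dx(ax^n) = n·a·x^(n-1)
Term by term: -6·x+4

Answer: -6x+4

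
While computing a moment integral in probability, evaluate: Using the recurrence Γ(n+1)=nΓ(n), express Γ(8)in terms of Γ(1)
Γ(8)=7Γ(7)=7·6Γ(6)=...=7!·Γ(1)=5040·Γ(1)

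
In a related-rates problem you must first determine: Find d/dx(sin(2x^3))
Chain rule: d/dx[sin(u)] = cos(u)·u' where u = 2x^3
u' = 6x^2

Answer: 6x^2·cos(2x^3)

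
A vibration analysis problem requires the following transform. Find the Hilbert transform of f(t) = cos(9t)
The Hilbert transform shifts each frequency component by -pi/2.
H{cos(wt)} = sin(wt)
With w = 9: H{cos(9t)} = sin(9t)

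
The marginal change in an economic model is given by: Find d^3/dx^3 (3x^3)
Apply power rule 3 times:
d^1: 9x^2
d^2: 18x
d^3: 18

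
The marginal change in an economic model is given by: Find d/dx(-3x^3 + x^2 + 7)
Power rule: d/dx(ax^n)=n·a·x^(n-1)
Term by term: -9·x^2 + 2·x

Answer: -9x^2 + 2x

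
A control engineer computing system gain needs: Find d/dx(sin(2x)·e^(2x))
Product rule: (fg)' = f'g + fg'
f = sin(2x), f' = 2·cos(2x)
g = e^(2x), g' = 2·e^(2x)

Answer: 2·cos(2x)·e^(2x) + 2·sin(2x)·e^(2x)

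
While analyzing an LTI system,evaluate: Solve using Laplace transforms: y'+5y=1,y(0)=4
Take L of both sides: sY(s) - 4 + 5Y(s)=1/s
Y(s)(s + 5)=1/s + 4
Y(s)=1/(s(s + 5)) + 4/(s + 5)
Partial fractions: 1/(s(s + 5))=(1/5)/s - (1/5)/(s + 5)
So Y(s)=(1/5)/s + (19/5)/(s + 5)
Inverse transform (L^(-1){1/s}=1, L^(-1){1/(s + 5)}=e^(-5t)):

Answer: y(t)=1/5 + (19/5)·e^(-5t)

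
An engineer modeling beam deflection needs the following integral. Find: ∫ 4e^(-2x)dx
Since d/dx[e^(-2x)] = -2e^(-2x), we get -2 e^(-2x)+C

Answer: -2e^(-2x)+C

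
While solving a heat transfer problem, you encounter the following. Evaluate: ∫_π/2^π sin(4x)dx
Antiderivative: -cos(4x)/4
Evaluate at bounds: [-cos(4·π)/4] - [-cos(4·π/2)/4]
=(-(1)+(1))/4=0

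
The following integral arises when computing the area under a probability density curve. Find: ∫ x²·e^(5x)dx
Integration by parts twice:
First: u=x², dv=e^(5x) dx => x²e^(5x)/5 - (2/5)∫ xe^(5x) dx
Second (∫ xe^(5x) dx): xe^(5x)/5 - e^(5x)/25
Combining: e^(5x)(x²/5-2x/25+2/125)+C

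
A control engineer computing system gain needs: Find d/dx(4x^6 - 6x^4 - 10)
Power rule: d/dx(ax^n)=n·a·x^(n-1)
Term by term: 24·x^5-24·x^3

Answer: 24x^5-24x^3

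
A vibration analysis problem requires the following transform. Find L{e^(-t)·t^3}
First shifting: L{e^(at)f(t)} = F(s-a)
L{t^3} = 6/s^4
Shift s → s + 1: 6/(s + 1)^4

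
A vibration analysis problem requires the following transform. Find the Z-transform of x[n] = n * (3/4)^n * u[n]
Using the property Z{n * a^n * u[n]}=az/(z-a)^2
With a=3/4: X(z)=(3/4)z/(z - 3/4)^2, |z| > 3/4

Answer: (3/4)z/(z - 3/4)^2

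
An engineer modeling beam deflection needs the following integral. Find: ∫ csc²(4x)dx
Since d/dx[-cot(4x)]=4csc²(4x), integral=-cot(4x)/4+C

Answer: (-1/4)cot(4x)+C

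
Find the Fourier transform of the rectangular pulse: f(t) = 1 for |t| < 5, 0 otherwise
F(omega) = integral from -5 to 5 of e^(-j * omega * t) dt
= 2 * sin(5 * omega)/omega = 10 * sinc(5 * omega/pi)

Answer: 2 * sin(5 * omega)/omega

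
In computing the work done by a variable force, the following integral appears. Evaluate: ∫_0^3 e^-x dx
Antiderivative: -e^-x
Evaluate: -(e^-3 - 1)

Answer: (e^-3 - 1)/(-1)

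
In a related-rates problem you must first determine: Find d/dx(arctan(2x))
d/dx[arctan(u)]=u'/(1+u²), u=2x, u'=2

Answer: 2/(1+4x²)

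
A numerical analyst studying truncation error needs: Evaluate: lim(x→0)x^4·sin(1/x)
Squeeze theorem: -|x^4| ≤ x^4·sin(1/x) ≤ |x^4|
Since x^4 → 0 as x → 0, by squeeze theorem the limit is 0

Answer: 0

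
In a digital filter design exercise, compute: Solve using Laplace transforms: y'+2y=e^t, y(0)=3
Take L: sY - 3+2Y=1/(s-1)
Y(s+2)=1/(s-1)+3
Y=1/((s-1)(s+2))+3/(s+2)
Partial fractions: 1/((s-1)(s+2))=(1/3)/(s-1) - (1/3)/(s+2)
So Y=(1/3)/(s-1)+(8/3)/(s+2)
Inverse Laplace transform (L^(-1){1/(s-1)}=e^t, L^(-1){1/(s+2)}=e^(-2t)):

Answer: y(t)=(1/3)·e^t+(8/3)·e^(-2t)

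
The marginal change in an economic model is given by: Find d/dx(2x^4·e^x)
Product rule: (fg)' = f'g+fg'
f = 2x^4, f' = 8x^3
g = e^x, g' = e^x

Answer: 8x^3·e^x+2x^4·e^x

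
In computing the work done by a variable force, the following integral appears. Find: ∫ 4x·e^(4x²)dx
Let u=4x², du=8x dx
∫ (1/2)e^u du=e^u/2 + C

Answer: e^(4x²)/2 + C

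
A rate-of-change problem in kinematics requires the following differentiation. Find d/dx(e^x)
Chain rule: d/dx[e^u]=e^u · u' where u=x
u'=1

Answer: 1·e^x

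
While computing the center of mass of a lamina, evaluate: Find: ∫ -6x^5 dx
Using power rule: ∫ -6x^5 dx = -6/6 x^6+C = -x^6+C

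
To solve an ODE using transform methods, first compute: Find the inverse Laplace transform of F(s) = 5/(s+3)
L^(-1){5/(s-a)} = c·e^(at)
Here a = -3, c = 5

Answer: 5e^(-3t)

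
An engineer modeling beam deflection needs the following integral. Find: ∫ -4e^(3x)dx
Since d/dx[e^(3x)]=3e^(3x), we get -4/3 e^(3x) + C

Answer: (-4/3)e^(3x) + C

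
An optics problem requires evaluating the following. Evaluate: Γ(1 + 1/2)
Γ(n+1/2)=(2n)!√π/(4^n·n!)
=2√π/(4·1)=(1/2)·√π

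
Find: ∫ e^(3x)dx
Since d/dx[e^(3x)] = 3e^(3x), we get 1/3 e^(3x)+C

Answer: (1/3)e^(3x)+C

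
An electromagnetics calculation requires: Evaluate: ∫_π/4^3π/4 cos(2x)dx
Antiderivative: sin(2x)/2
Evaluate at bounds: [sin(2·3π/4)/2] - [sin(2·π/4)/2]
=((-1) - (1))/2=-1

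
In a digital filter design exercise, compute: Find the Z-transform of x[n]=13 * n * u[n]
Z{n * u[n]}=z/(z-1)^2
By linearity: Z{13 * n * u[n]}=13z/(z-1)^2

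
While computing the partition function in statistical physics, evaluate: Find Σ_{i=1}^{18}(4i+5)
= 4·Σ i + 5·18 = 4·171 + 90 = 774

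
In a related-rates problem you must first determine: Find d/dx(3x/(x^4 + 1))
Quotient rule: (f/g)' = (f'g - fg')/g²
f = 3x, f' = 3
g = x^4+1, g' = 4x^3

Answer: (3·(x^4+1)-12x^4)/(x^4+1)²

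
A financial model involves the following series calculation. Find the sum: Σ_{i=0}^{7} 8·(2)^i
Geometric series: S=a(1 - r^n)/(1 - r)
a=8, r=2, n=8
S=8(1-256)/-1=2040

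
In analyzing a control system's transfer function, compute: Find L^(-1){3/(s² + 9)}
L^(-1){w/(s²+w²)}=sin(wt)
Here w=3

Answer: sin(3t)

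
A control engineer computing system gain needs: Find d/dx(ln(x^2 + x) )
Chain rule: d/dx[ln(u)] = u'/u where u = x^2+x
u' = 2x+1

Answer: (2x+1)/(x^2+x)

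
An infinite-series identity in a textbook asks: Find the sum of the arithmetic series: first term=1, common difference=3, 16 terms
Last term: a_n=1 + (16 - 1)·3=46
Sum=n(a_1 + a_n)/2=16(1 + 46)/2=376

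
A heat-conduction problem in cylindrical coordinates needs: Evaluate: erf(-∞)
erf(-∞)=-1 (the error function is odd, so erf(-∞)=-erf(∞)=-1)

Answer: -1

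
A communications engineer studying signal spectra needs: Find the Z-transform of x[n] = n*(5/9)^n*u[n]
Using the property Z{n * a^n * u[n]} = az/(z-a)^2
With a = 5/9: X(z) = (5/9)z/(z - 5/9)^2, |z| > 5/9

Answer: (5/9)z/(z - 5/9)^2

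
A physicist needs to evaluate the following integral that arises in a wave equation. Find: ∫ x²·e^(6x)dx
Integration by parts twice:
First: u = x², dv = e^(6x) dx => x²e^(6x)/6 - (2/6)∫ xe^(6x) dx
Second (∫ xe^(6x) dx): xe^(6x)/6 - e^(6x)/36
Combining: e^(6x)(x²/6-2x/36+2/216)+C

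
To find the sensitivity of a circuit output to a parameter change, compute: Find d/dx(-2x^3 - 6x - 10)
Power rule: d/dx(ax^n) = n·a·x^(n-1)
Term by term: -6·x^2-6

Answer: -6x^2-6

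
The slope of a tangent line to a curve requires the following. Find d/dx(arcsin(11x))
d/dx[arcsin(u)]=u'/√(1-u²), u=11x, u'=11

Answer: 11/√(1-121x²)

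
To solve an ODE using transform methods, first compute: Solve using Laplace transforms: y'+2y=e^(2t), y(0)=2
Take L: sY - 2+2Y = 1/(s-2)
Y(s+2) = 1/(s-2)+2
Y = 1/((s-2)(s+2))+2/(s+2)
Partial fractions: 1/((s-2)(s+2)) = (1/4)/(s-2) - (1/4)/(s+2)
So Y = (1/4)/(s-2)+(7/4)/(s+2)
Inverse Laplace transform (L^(-1){1/(s-2)} = e^(2t), L^(-1){1/(s+2)} = e^(-2t)):

Answer: y(t) = (1/4)·e^(2t)+(7/4)·e^(-2t)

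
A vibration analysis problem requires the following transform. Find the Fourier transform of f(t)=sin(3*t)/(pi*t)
sin(W*t)/(pi*t) = (W/pi)*sinc(W*t/pi) is the impulse response of the ideal low-pass filter with cutoff W (here W = 3).
Its Fourier transform is a rectangular function:
F(omega) = 1 for |omega| < 3, 0 otherwise

Answer: rect(omega/6) [i.e., 1 for |omega| < 3, 0 otherwise]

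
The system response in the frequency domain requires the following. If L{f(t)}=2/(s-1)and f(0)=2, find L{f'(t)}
L{f'(t)} = s·F(s) - f(0) = 2s/(s-1)-2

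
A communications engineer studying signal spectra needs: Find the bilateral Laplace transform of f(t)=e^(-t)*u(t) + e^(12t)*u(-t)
For e^(-t)*u(t): L = 1/(s + 1), Re(s) > -1
For e^(12t)*u(-t): L = -1/(s-12), Re(s) < 12
Combined: F(s) = 1/(s + 1) - 1/(s-12), -1 < Re(s) < 12

Answer: 1/(s + 1) - 1/(s-12), ROC: -1 < Re(s) < 12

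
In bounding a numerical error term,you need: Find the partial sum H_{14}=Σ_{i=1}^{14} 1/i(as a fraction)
H_14 = 1 + 1/2 + 1/3 + ... + 1/14
= 1171733/360360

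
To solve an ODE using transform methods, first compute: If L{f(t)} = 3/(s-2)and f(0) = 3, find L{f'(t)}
L{f'(t)} = s·F(s) - f(0) = 3s/(s-2) - 3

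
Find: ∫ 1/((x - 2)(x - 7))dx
Partial fractions: 1/((x-2)(x-7)) = A/(x-2) + B/(x-7)
A = -1/5, B = 1/5
∫ [-1/5· 1/(x-2) + 1/5· 1/(x-7)] dx
= (1/5)[ln|x-7| - ln|x-2|] + C

Answer: (1/5)·ln|(x-7)/(x-2)| + C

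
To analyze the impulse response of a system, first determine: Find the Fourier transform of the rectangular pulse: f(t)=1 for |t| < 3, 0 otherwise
F(omega)=integral from -3 to 3 of e^(-j*omega*t) dt
=2*sin(3*omega)/omega=6*sinc(3*omega/pi)

Answer: 2*sin(3*omega)/omega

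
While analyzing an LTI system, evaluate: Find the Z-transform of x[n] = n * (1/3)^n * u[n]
Using the property Z{n*a^n*u[n]}=az/(z-a)^2
With a=1/3: X(z)=(1/3)z/(z - 1/3)^2, |z| > 1/3

Answer: (1/3)z/(z - 1/3)^2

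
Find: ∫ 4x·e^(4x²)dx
Let u=4x², du=8x dx
∫ (1/2)e^u du=e^u/2 + C

Answer: e^(4x²)/2 + C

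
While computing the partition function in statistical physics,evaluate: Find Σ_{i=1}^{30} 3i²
= 3·n(n + 1)(2n + 1)/6 = 3·30·31·61/6 = 28365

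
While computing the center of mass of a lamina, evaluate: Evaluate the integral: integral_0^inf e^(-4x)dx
integral_0^inf e^(-4x) dx=[-1/4 * e^(-4x)]_0^inf
=0 - (-1/4)=1/4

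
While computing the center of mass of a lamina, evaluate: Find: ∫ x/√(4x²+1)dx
Let u=4x²+1, du=8x dx
∫ (1/8)·u^(-1/2) du=√u/4+C

Answer: √(4x²+1)/4+C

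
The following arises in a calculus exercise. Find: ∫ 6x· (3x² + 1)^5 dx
Let u=3x² + 1, du=6x dx
∫ u^5 du=u^6/6 + C

Answer: (3x² + 1)^6/6 + C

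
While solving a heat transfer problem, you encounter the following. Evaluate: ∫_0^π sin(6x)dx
Antiderivative: -cos(6x)/6
Evaluate at bounds: [-cos(6·π)/6] - [-cos(6·0)/6]
= (-(1)+(1))/6 = 0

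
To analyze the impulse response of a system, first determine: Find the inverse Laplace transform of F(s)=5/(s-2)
L^(-1){5/(s-a)}=c·e^(at)
Here a=2, c=5

Answer: 5e^(2t)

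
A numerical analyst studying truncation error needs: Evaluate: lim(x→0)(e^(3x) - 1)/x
L'Hôpital (0/0): lim 3e^(3x)/1 = 3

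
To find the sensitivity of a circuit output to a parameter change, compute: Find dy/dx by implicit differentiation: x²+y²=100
Differentiate both sides: 2x+2y·(dy/dx) = 0
Solve: dy/dx = -2x/(2y) = -x/y

Answer: dy/dx = -x/y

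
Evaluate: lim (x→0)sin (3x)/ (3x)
L'Hôpital (0/0): lim 3cos(3x)/3=3/3

Answer: 1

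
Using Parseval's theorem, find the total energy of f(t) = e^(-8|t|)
Parseval's theorem: E = integral |f(t)|^2 dt = (1/2pi) integral |F(omega)|^2 domega
E = integral_{-inf}^{inf} e^(-16|t|) dt = 2 * integral_0^inf e^(-16t) dt = 2/(2 * 8) = 1/8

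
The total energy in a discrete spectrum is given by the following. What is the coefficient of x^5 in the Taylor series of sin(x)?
sin(x) = Σ (-1)^k x^(2k+1)/(2k+1)!
For x^5: (-1)^2/5! = 1/120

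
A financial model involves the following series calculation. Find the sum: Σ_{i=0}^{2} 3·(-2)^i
Geometric series: S = a(1 - r^n)/(1 - r)
a = 3, r = -2, n = 3
S = 3(1+8)/3 = 9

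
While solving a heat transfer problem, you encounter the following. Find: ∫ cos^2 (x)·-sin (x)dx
Let u=cos(x), du=-sin(x) dx
∫ u^2 du=u^3/3+C

Answer: cos^3(x)/3+C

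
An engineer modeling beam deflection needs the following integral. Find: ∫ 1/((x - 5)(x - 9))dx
Partial fractions: 1/((x-5)(x-9)) = A/(x-5)+B/(x-9)
A = -1/4, B = 1/4
∫ [-1/4· 1/(x-5)+1/4· 1/(x-9)] dx
= (1/4)[ln|x-9| - ln|x-5|]+C

Answer: (1/4)·ln|(x-9)/(x-5)|+C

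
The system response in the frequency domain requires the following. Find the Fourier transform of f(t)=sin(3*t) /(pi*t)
sin(W*t)/(pi*t)=(W/pi)*sinc(W*t/pi) is the impulse response of the ideal low-pass filter with cutoff W (here W=3).
Its Fourier transform is a rectangular function:
F(omega)=1 for |omega| < 3, 0 otherwise

Answer: rect(omega/6) [i.e., 1 for |omega| < 3, 0 otherwise]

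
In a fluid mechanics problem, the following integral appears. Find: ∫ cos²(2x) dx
Using identity cos²(u)=(1+cos(2u))/2:
∫ (1+cos(4x))/2 dx=x/2+sin(4x)/8+C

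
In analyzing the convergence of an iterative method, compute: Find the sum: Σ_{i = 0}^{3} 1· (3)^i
Geometric series: S=a(1 - r^n)/(1 - r)
a=1, r=3, n=4
S=1(1-81)/-2=40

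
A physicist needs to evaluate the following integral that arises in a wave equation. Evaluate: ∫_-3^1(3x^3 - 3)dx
Step 1: Find antiderivative F(x) = (3/4)x^4 - 3x
Step 2: F(1) - F(-3) = -9/4 - (279/4) = -72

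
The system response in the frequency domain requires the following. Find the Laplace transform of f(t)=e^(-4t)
L{e^(at)} = 1/(s-a)
L{e^(-4t)} = 1/(s+4)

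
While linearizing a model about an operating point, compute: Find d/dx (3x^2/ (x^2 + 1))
Quotient rule: (f/g)' = (f'g - fg')/g²
f = 3x^2, f' = 6x
g = x^2 + 1, g' = 2x

Answer: (6x·(x^2 + 1) - 6x^3)/(x^2 + 1)²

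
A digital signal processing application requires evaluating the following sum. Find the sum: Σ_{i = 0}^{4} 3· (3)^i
Geometric series: S=a(1 - r^n)/(1 - r)
a=3, r=3, n=5
S=3(1 - 243)/-2=363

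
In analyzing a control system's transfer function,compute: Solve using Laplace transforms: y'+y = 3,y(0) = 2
Take L of both sides: sY(s)-2+Y(s)=3/s
Y(s)(s+1)=3/s+2
Y(s)=3/(s(s+1))+2/(s+1)
Partial fractions: 3/(s(s+1))=3/s - 3/(s+1)
So Y(s)=3/s - 1/(s+1)
Inverse transform (L^(-1){1/s}=1, L^(-1){1/(s+1)}=e^(-t)):

Answer: y(t)=3 - e^(-t)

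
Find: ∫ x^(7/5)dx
Power rule: ∫ x^(7/5) dx=x^(12/5)/(12/5) + C

Answer: (5/12)·x^(12/5) + C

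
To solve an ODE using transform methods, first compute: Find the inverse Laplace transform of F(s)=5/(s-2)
L^(-1){5/(s-a)}=c·e^(at)
Here a=2, c=5

Answer: 5e^(2t)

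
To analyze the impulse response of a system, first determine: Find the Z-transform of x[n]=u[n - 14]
Using the time-shift property: Z{u[n-14]}=z^(-14)*z/(z-1)
=z^(-13)/(z-1)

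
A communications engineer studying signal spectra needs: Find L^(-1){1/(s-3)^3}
L^(-1){1/(s-a)^n}=t^(n-1)·e^(at)/(n-1)!
Here a=3, n=3: t^2·e^(3t)/2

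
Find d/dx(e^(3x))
Chain rule: d/dx[e^u]=e^u · u' where u=3x
u'=3

Answer: 3·e^(3x)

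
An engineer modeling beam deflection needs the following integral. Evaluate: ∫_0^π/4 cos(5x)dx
Antiderivative: sin(5x)/5
Evaluate at bounds: [sin(5·π/4)/5] - [sin(5·0)/5]
=((-√2/2) - (0))/5=-√2/10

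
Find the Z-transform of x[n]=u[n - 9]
Using the time-shift property: Z{u[n-9]}=z^(-9) * z/(z-1)
=z^(-8)/(z-1)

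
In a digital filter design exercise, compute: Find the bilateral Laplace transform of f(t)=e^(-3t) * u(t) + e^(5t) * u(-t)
For e^(-3t) * u(t): L = 1/(s + 3), Re(s) > -3
For e^(5t) * u(-t): L = -1/(s-5), Re(s) < 5
Combined: F(s) = 1/(s + 3) - 1/(s-5), -3 < Re(s) < 5

Answer: 1/(s + 3) - 1/(s-5), ROC: -3 < Re(s) < 5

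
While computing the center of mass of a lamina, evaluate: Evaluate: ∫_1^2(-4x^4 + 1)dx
Step 1: Find antiderivative F(x)=(-4/5)x^5+x
Step 2: F(2) - F(1)=-118/5 - (1/5)=-119/5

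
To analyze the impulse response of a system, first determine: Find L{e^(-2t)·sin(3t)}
First shifting: L{e^(at)f(t)}=F(s-a)
L{sin(3t)}=3/(s² + 9)
Shift: 3/((s + 2)² + 9)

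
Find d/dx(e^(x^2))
Chain rule: d/dx[e^u]=e^u · u' where u=x^2
u'=2x

Answer: 2x·e^(x^2)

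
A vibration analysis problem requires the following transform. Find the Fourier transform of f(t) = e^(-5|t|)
Using the standard pair: F{e^(-a|t|)} = 2a/(a^2 + omega^2)
With a = 5: F(omega) = 10/(25 + omega^2)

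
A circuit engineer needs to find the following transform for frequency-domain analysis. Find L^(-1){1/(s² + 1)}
L^(-1){w/(s²+w²)}=sin(wt)
Here w=1

Answer: sin(t)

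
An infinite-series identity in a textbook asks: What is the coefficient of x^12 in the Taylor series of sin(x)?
sin(x) has only odd powers. Coefficient of x^12=0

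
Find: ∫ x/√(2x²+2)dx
Let u=2x² + 2, du=4x dx
∫ (1/4)·u^(-1/2) du=√u/2 + C

Answer: √(2x² + 2)/2 + C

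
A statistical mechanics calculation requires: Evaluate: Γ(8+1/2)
Γ(n+1/2)=(2n)!√π/(4^n·n!)
=20922789888000√π/(65536·40320)=(2027025/256)·√π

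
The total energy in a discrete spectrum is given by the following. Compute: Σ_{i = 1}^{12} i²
Using formula: Σ i^2=n(n + 1)(2n + 1)/6=12·13·25/6=650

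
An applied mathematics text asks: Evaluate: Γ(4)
Γ(n) = (n-1)! for positive integers
Γ(4) = 3! = 6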